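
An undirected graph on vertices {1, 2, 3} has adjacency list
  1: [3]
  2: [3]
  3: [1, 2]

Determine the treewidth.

A width-1 tree decomposition is:
Bags: B1 = {1, 3}  B2 = {2, 3}
Tree: B1–B2
Every bag has size at most 2, so the width is 2 − 1 = 1 and tw(G) ≤ 1. G has an edge, so its treewidth is at least 1. Hence tw(G) = 1 exactly.

1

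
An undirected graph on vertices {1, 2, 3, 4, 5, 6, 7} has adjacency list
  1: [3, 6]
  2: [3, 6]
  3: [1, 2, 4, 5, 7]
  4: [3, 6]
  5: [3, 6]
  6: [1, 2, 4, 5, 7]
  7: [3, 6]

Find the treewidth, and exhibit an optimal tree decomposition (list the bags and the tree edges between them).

Treewidth 2.
Bags: B1 = {2, 3, 6}  B2 = {1, 3, 6}  B3 = {3, 4, 6}  B4 = {3, 5, 6}  B5 = {3, 6, 7}
Tree: B1–B2, B2–B3, B3–B4, B4–B5

Every bag has size at most 3, so the width is 3 − 1 = 2 and tw(G) ≤ 2. The edges 3–2–6–1–3 form a cycle, so G is not a tree and its treewidth is at least 2. Hence tw(G) = 2 exactly.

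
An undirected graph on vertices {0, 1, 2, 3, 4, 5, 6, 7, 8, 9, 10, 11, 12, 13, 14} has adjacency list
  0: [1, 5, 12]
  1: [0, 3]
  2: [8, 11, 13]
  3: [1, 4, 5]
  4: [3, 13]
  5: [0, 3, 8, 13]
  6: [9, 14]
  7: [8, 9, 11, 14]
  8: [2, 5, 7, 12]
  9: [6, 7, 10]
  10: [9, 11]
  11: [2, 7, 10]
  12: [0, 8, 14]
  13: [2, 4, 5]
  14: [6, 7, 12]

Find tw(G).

A width-3 tree decomposition is:
Bags: B1 = {6, 9, 10, 14}  B2 = {7, 9, 10, 14}  B3 = {7, 10, 11, 14}  B4 = {7, 11, 12, 14}  B5 = {7, 8, 11, 12}  B6 = {2, 8, 11, 12}  B7 = {0, 2, 8, 12}  B8 = {0, 2, 5, 8}  B9 = {0, 2, 5, 13}  B10 = {0, 1, 5, 13}  B11 = {1, 3, 5, 13}  B12 = {1, 3, 4, 13}
Tree: B1–B2, B2–B3, B3–B4, B4–B5, B5–B6, B6–B7, B7–B8, B8–B9, B9–B10, B10–B11, B11–B12
The largest bag has 4 vertices, giving width 3; this decomposition certifies tw(G) ≤ 3. For the lower bound: the 4 vertex sets {6,9,10}, {14}, {7}, {2,8,11,12} are disjoint, each induces a connected subgraph, and every pair is joined by at least one edge of G. Contracting each set to a single vertex therefore yields K_{4} as a minor, and since treewidth is minor-monotone, tw(G) ≥ tw(K_{4}) = 3. Combining the bounds, tw(G) = 3.

3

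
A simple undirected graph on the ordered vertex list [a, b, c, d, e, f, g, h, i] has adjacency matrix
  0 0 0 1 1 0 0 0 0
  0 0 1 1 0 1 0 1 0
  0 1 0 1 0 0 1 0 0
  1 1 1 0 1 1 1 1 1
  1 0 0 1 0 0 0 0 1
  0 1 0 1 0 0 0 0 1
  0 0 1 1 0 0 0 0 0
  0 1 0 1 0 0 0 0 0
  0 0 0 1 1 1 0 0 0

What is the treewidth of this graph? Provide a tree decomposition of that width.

Treewidth 2.
Bags: B1 = {b, c, d}  B2 = {c, d, g}  B3 = {b, d, f}  B4 = {d, f, i}  B5 = {d, e, i}  B6 = {a, d, e}  B7 = {b, d, h}
Tree: B1–B2, B1–B3, B3–B4, B4–B5, B5–B6, B1–B7

Every bag has size at most 3, so the width is 3 − 1 = 2 and tw(G) ≤ 2. Conversely, {c, d, g} is a clique of size 3, and the vertices of any clique must share a bag in every tree decomposition; so some bag has ≥ 3 vertices and tw(G) ≥ 2. The upper and lower bounds meet at 2, so that is the treewidth.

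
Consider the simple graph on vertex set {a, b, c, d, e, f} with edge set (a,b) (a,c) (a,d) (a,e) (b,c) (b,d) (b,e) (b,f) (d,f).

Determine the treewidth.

A width-2 tree decomposition is:
Bags: B1 = {a, b, d}  B2 = {a, b, e}  B3 = {b, d, f}  B4 = {a, b, c}
Tree: B1–B2, B1–B3, B1–B4
The largest bag has 3 vertices, giving width 2; this decomposition certifies tw(G) ≤ 2. For the lower bound, the 3 vertices {a, b, d} are pairwise adjacent, and any tree decomposition puts a clique entirely inside one bag — forcing width ≥ 2. The upper and lower bounds meet at 2, so that is the treewidth.

2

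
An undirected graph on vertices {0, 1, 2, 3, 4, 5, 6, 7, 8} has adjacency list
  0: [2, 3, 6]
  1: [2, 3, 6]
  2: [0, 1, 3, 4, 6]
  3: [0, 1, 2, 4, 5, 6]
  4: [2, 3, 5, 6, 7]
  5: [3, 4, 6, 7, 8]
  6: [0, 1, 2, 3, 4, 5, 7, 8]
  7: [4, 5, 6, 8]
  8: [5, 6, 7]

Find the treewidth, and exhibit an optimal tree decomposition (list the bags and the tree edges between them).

Treewidth 3.
Bags: B1 = {1, 2, 3, 6}  B2 = {2, 3, 4, 6}  B3 = {3, 4, 5, 6}  B4 = {4, 5, 6, 7}  B5 = {5, 6, 7, 8}  B6 = {0, 2, 3, 6}
Tree: B1–B2, B2–B3, B3–B4, B4–B5, B2–B6

Each bag holds 4 vertices, so the decomposition has width 3, which upper-bounds the treewidth. Conversely, {5, 6, 7, 8} is a clique of size 4, and the vertices of any clique must share a bag in every tree decomposition; so some bag has ≥ 4 vertices and tw(G) ≥ 3. Therefore the treewidth is 3.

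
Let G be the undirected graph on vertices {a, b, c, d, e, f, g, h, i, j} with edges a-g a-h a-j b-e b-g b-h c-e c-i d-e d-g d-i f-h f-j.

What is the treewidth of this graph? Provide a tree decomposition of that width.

Treewidth 2.
Bags: B1 = {c, d, i}  B2 = {c, d, e}  B3 = {d, e, g}  B4 = {b, e, g}  B5 = {a, b, g}  B6 = {a, b, h}  B7 = {a, h, j}  B8 = {f, h, j}
Tree: B1–B2, B2–B3, B3–B4, B4–B5, B5–B6, B6–B7, B7–B8

The largest bag has 3 vertices, giving width 2; this decomposition certifies tw(G) ≤ 2. The edges i–c–e–d–i form a cycle, so G is not a tree and its treewidth is at least 2. Therefore the treewidth is 2.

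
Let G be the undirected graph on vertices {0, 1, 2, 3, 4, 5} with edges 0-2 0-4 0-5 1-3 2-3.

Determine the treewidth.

1

A width-1 tree decomposition is:
Bags: B1 = {0, 2}  B2 = {2, 3}  B3 = {1, 3}  B4 = {0, 4}  B5 = {0, 5}
Tree: B1–B2, B2–B3, B1–B4, B4–B5
The largest bag has 2 vertices, giving width 1; this decomposition certifies tw(G) ≤ 1. Any graph with an edge has treewidth ≥ 1, and G has the edge 2–0. Therefore the treewidth is 1.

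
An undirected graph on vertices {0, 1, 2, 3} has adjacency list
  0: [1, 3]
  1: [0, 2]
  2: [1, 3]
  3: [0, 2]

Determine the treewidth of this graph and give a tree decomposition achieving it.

Treewidth 2.
One optimal decomposition is:
Bags: B1 = {0, 1, 2}  B2 = {0, 2, 3}
Tree: B1–B2

Each bag holds 3 vertices, so the decomposition has width 2, which upper-bounds the treewidth. Since 2–1–0–3–2 is a cycle in G, G is not acyclic. Forests are exactly the graphs of treewidth ≤ 1, so tw(G) ≥ 2. The upper and lower bounds meet at 2, so that is the treewidth.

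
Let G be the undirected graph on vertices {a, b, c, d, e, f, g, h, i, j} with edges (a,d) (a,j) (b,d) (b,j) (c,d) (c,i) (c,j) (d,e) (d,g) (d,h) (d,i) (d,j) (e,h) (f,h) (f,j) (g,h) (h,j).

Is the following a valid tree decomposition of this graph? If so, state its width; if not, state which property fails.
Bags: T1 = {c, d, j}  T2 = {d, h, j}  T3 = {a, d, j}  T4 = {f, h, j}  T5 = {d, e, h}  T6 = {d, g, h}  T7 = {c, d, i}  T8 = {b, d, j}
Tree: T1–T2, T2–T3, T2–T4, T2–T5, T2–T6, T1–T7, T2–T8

Yes; width 2.

Checking the three conditions: (i) the bags cover all of {a, b, c, d, e, f, g, h, i, j}; (ii) for each edge, some bag contains both endpoints; (iii) the bags containing any fixed vertex form a subtree. All hold, so the decomposition is valid with width 3 − 1 = 2.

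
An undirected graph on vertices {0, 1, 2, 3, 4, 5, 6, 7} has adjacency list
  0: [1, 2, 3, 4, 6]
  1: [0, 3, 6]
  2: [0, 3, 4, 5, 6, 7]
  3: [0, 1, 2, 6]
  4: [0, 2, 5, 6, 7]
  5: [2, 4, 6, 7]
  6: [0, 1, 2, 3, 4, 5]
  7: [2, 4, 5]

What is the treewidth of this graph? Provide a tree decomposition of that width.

Every bag has size at most 4, so the width is 4 − 1 = 3 and tw(G) ≤ 3. For the lower bound, the 4 vertices {0, 1, 3, 6} are pairwise adjacent, and any tree decomposition puts a clique entirely inside one bag — forcing width ≥ 3. Combining the bounds, tw(G) = 3.

Treewidth 3.
One such decomposition:
Bags: B1 = {2, 4, 5, 6}  B2 = {0, 2, 4, 6}  B3 = {0, 2, 3, 6}  B4 = {2, 4, 5, 7}  B5 = {0, 1, 3, 6}
Tree: B1–B2, B2–B3, B1–B4, B3–B5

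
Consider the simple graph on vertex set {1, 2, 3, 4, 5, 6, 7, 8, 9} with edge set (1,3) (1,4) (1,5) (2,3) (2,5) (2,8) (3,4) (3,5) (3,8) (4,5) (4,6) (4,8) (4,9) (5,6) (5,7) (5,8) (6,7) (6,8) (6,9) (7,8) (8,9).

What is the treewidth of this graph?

A width-3 tree decomposition is:
Bags: B1 = {2, 3, 5, 8}  B2 = {3, 4, 5, 8}  B3 = {4, 5, 6, 8}  B4 = {5, 6, 7, 8}  B5 = {1, 3, 4, 5}  B6 = {4, 6, 8, 9}
Tree: B1–B2, B2–B3, B3–B4, B2–B5, B3–B6
Every bag has size at most 4, so the width is 4 − 1 = 3 and tw(G) ≤ 3. On the other hand G contains the 4-clique {4, 6, 8, 9}. A clique must lie in a single bag of any decomposition, so no decomposition can have width below 3. Hence tw(G) = 3 exactly.

3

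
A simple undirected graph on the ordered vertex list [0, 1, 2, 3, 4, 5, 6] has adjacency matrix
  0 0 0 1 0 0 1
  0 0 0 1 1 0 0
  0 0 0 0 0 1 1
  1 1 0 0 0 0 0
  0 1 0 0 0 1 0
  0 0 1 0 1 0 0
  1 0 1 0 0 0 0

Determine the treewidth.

2

A width-2 tree decomposition is:
Bags: B1 = {1, 4, 5}  B2 = {1, 2, 5}  B3 = {1, 2, 6}  B4 = {0, 1, 6}  B5 = {0, 1, 3}
Tree: B1–B2, B2–B3, B3–B4, B4–B5
Every bag has size at most 3, so the width is 3 − 1 = 2 and tw(G) ≤ 2. The edges 1–4–5–2–6–0–3–1 form a cycle, so G is not a tree and its treewidth is at least 2. Hence tw(G) = 2 exactly.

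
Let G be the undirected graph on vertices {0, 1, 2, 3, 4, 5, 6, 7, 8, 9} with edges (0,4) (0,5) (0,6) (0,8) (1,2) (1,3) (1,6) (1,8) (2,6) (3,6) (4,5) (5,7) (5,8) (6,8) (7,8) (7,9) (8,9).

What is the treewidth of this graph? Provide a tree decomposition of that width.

The largest bag has 3 vertices, giving width 2; this decomposition certifies tw(G) ≤ 2. On the other hand G contains the 3-clique {0, 5, 8}. A clique must lie in a single bag of any decomposition, so no decomposition can have width below 2. Therefore the treewidth is 2.

Treewidth 2.
Bags: B1 = {0, 6, 8}  B2 = {1, 6, 8}  B3 = {1, 2, 6}  B4 = {1, 3, 6}  B5 = {0, 5, 8}  B6 = {5, 7, 8}  B7 = {0, 4, 5}  B8 = {7, 8, 9}
Tree: B1–B2, B2–B3, B3–B4, B1–B5, B5–B6, B5–B7, B6–B8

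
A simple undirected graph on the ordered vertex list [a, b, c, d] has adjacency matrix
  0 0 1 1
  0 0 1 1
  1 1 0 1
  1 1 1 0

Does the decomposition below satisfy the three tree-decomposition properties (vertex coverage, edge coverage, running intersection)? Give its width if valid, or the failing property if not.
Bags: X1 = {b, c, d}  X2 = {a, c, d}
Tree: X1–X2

Checking the three conditions: (i) the bags cover all of {a, b, c, d}; (ii) for each edge, some bag contains both endpoints; (iii) the bags containing any fixed vertex form a subtree. All hold, so the decomposition is valid with width 3 − 1 = 2.

Yes; width 2.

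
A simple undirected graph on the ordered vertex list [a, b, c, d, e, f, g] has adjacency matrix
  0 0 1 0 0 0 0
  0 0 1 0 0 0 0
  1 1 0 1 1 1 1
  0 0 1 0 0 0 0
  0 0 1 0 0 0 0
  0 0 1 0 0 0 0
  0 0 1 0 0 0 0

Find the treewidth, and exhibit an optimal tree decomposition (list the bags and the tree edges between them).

The largest bag has 2 vertices, giving width 1; this decomposition certifies tw(G) ≤ 1. Since G has at least one edge (e.g. c–g), it is not an edgeless graph, so tw(G) ≥ 1. Therefore the treewidth is 1.

Treewidth 1.
Bags: B1 = {c, g}  B2 = {b, c}  B3 = {c, d}  B4 = {c, e}  B5 = {c, f}  B6 = {a, c}
Tree: B1–B2, B2–B3, B1–B4, B4–B5, B4–B6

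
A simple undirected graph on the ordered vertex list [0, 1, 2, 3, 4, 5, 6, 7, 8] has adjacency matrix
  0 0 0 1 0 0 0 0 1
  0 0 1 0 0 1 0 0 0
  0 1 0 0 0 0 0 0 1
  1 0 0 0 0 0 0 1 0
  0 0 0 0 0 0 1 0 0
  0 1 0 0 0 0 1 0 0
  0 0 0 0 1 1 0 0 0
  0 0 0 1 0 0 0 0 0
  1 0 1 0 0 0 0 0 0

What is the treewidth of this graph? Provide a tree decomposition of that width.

Treewidth 1.
One optimal decomposition is:
Bags: B1 = {3, 7}  B2 = {0, 3}  B3 = {0, 8}  B4 = {2, 8}  B5 = {1, 2}  B6 = {1, 5}  B7 = {5, 6}  B8 = {4, 6}
Tree: B1–B2, B2–B3, B3–B4, B4–B5, B5–B6, B6–B7, B7–B8

Every bag has size at most 2, so the width is 2 − 1 = 1 and tw(G) ≤ 1. G has an edge, so its treewidth is at least 1. Hence tw(G) = 1 exactly.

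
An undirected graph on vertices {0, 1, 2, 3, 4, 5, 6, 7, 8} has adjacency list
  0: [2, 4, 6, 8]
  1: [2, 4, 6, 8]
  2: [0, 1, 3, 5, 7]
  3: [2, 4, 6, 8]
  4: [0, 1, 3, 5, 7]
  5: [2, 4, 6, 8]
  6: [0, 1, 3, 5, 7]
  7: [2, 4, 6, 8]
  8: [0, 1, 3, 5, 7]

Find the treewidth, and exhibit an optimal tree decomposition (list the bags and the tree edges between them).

Treewidth 4.
One optimal decomposition is:
Bags: B1 = {2, 3, 4, 6, 8}  B2 = {0, 2, 4, 6, 8}  B3 = {2, 4, 6, 7, 8}  B4 = {2, 4, 5, 6, 8}  B5 = {1, 2, 4, 6, 8}
Tree: B1–B2, B2–B3, B3–B4, B4–B5

Every bag has size at most 5, so the width is 5 − 1 = 4 and tw(G) ≤ 4. For the lower bound: the 5 vertex sets {3,8}, {0,6}, {4,7}, {2}, {5} are disjoint, each induces a connected subgraph, and every pair is joined by at least one edge of G. Contracting each set to a single vertex therefore yields K_{5} as a minor, and since treewidth is minor-monotone, tw(G) ≥ tw(K_{5}) = 4. Therefore the treewidth is 4.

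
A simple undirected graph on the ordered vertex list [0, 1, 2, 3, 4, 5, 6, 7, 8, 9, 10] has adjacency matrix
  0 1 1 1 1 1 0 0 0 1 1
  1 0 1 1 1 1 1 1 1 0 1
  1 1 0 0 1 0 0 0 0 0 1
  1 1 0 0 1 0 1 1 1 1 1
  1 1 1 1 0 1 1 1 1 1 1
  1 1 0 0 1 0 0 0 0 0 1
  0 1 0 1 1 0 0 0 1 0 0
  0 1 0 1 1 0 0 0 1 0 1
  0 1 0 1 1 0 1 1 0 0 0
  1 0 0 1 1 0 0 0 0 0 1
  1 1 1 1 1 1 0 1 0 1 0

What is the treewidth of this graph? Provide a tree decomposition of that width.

Treewidth 4.
One such decomposition:
Bags: B1 = {1, 3, 4, 7, 10}  B2 = {0, 1, 3, 4, 10}  B3 = {1, 3, 4, 7, 8}  B4 = {1, 3, 4, 6, 8}  B5 = {0, 3, 4, 9, 10}  B6 = {0, 1, 2, 4, 10}  B7 = {0, 1, 4, 5, 10}
Tree: B1–B2, B1–B3, B3–B4, B2–B5, B2–B6, B2–B7

The largest bag has 5 vertices, giving width 4; this decomposition certifies tw(G) ≤ 4. Conversely, {0, 1, 2, 4, 10} is a clique of size 5, and the vertices of any clique must share a bag in every tree decomposition; so some bag has ≥ 5 vertices and tw(G) ≥ 4. Hence tw(G) = 4 exactly.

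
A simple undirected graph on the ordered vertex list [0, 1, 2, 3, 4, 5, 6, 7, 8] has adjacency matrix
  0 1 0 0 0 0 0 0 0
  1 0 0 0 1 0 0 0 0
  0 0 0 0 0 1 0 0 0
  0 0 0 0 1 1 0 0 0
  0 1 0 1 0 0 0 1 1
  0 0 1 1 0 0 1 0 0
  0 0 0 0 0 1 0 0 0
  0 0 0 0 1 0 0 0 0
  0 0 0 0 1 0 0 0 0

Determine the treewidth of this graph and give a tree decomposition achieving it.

Each bag holds 2 vertices, so the decomposition has width 1, which upper-bounds the treewidth. Any graph with an edge has treewidth ≥ 1, and G has the edge 3–4. The upper and lower bounds meet at 1, so that is the treewidth.

Treewidth 1.
Bags: B1 = {3, 4}  B2 = {1, 4}  B3 = {4, 8}  B4 = {3, 5}  B5 = {2, 5}  B6 = {4, 7}  B7 = {5, 6}  B8 = {0, 1}
Tree: B1–B2, B1–B3, B1–B4, B4–B5, B2–B6, B4–B7, B2–B8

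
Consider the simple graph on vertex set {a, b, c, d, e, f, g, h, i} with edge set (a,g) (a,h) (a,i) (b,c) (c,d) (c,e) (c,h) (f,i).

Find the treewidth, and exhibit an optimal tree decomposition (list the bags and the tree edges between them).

Every bag has size at most 2, so the width is 2 − 1 = 1 and tw(G) ≤ 1. Since G has at least one edge (e.g. c–h), it is not an edgeless graph, so tw(G) ≥ 1. Therefore the treewidth is 1.

Treewidth 1.
One optimal decomposition is:
Bags: B1 = {c, h}  B2 = {a, h}  B3 = {a, i}  B4 = {a, g}  B5 = {c, d}  B6 = {c, e}  B7 = {f, i}  B8 = {b, c}
Tree: B1–B2, B2–B3, B2–B4, B1–B5, B1–B6, B3–B7, B6–B8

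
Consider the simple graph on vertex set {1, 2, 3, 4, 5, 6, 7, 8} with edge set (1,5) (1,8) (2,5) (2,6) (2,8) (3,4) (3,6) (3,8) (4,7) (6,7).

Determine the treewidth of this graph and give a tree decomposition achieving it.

Each bag holds 3 vertices, so the decomposition has width 2, which upper-bounds the treewidth. Since 7–4–3–6–7 is a cycle in G, G is not acyclic. Forests are exactly the graphs of treewidth ≤ 1, so tw(G) ≥ 2. The upper and lower bounds meet at 2, so that is the treewidth.

Treewidth 2.
One such decomposition:
Bags: B1 = {4, 6, 7}  B2 = {3, 4, 6}  B3 = {2, 3, 6}  B4 = {2, 3, 8}  B5 = {2, 5, 8}  B6 = {1, 5, 8}
Tree: B1–B2, B2–B3, B3–B4, B4–B5, B5–B6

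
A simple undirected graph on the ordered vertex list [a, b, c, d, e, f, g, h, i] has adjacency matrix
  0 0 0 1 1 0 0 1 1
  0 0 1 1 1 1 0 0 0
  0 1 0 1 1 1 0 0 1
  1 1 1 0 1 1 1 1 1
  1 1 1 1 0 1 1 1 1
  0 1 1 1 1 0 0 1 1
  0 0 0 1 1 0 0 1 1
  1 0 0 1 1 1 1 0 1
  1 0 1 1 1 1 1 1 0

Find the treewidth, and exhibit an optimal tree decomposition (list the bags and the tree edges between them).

Each bag holds 5 vertices, so the decomposition has width 4, which upper-bounds the treewidth. For the lower bound, the 5 vertices {b, c, d, e, f} are pairwise adjacent, and any tree decomposition puts a clique entirely inside one bag — forcing width ≥ 4. Hence tw(G) = 4 exactly.

Treewidth 4.
One optimal decomposition is:
Bags: B1 = {c, d, e, f, i}  B2 = {b, c, d, e, f}  B3 = {d, e, f, h, i}  B4 = {a, d, e, h, i}  B5 = {d, e, g, h, i}
Tree: B1–B2, B1–B3, B3–B4, B3–B5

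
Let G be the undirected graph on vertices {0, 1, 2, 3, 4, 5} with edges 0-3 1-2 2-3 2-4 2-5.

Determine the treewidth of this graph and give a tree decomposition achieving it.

Treewidth 1.
One such decomposition:
Bags: B1 = {2, 5}  B2 = {2, 3}  B3 = {1, 2}  B4 = {0, 3}  B5 = {2, 4}
Tree: B1–B2, B1–B3, B2–B4, B1–B5

Every bag has size at most 2, so the width is 2 − 1 = 1 and tw(G) ≤ 1. Any graph with an edge has treewidth ≥ 1, and G has the edge 2–5. Hence tw(G) = 1 exactly.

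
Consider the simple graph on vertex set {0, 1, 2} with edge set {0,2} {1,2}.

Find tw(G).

A width-1 tree decomposition is:
Bags: B1 = {0, 2}  B2 = {1, 2}
Tree: B1–B2
Every bag has size at most 2, so the width is 2 − 1 = 1 and tw(G) ≤ 1. Since G has at least one edge (e.g. 2–0), it is not an edgeless graph, so tw(G) ≥ 1. Combining the bounds, tw(G) = 1.

1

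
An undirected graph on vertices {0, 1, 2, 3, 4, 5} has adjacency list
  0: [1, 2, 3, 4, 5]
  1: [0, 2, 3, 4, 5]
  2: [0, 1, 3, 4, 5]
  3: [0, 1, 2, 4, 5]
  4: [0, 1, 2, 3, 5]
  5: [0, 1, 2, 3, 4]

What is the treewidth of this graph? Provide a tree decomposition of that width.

Treewidth 5.
One such decomposition:
Bags: B1 = {0, 1, 2, 3, 4, 5}
Tree: (single bag)

With just one bag of size 6, the width is 6 − 1 = 5, so tw(G) ≤ 5. On the other hand G contains the 6-clique {0, 1, 2, 3, 4, 5}. A clique must lie in a single bag of any decomposition, so no decomposition can have width below 5. Hence tw(G) = 5 exactly.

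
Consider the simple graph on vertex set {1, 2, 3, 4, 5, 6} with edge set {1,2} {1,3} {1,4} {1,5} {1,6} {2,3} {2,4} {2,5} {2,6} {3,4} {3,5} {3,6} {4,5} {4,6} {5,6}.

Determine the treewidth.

5

A width-5 tree decomposition is:
Bags: B1 = {1, 2, 3, 4, 5, 6}
Tree: (single bag)
A single bag containing all 6 vertices is trivially a valid decomposition of width 5. Conversely, {1, 2, 3, 4, 5, 6} is a clique of size 6, and the vertices of any clique must share a bag in every tree decomposition; so some bag has ≥ 6 vertices and tw(G) ≥ 5. Combining the bounds, tw(G) = 5.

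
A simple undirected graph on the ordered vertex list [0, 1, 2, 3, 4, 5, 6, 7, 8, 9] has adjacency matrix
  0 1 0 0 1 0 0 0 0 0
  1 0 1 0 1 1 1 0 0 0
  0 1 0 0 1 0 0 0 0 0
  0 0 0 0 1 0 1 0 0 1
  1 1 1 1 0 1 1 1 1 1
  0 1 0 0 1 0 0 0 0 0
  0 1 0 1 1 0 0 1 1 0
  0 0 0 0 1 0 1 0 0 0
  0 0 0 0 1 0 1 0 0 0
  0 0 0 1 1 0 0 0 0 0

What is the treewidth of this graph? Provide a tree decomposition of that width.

Every bag has size at most 3, so the width is 3 − 1 = 2 and tw(G) ≤ 2. Conversely, {0, 1, 4} is a clique of size 3, and the vertices of any clique must share a bag in every tree decomposition; so some bag has ≥ 3 vertices and tw(G) ≥ 2. Hence tw(G) = 2 exactly.

Treewidth 2.
One such decomposition:
Bags: B1 = {4, 6, 8}  B2 = {1, 4, 6}  B3 = {3, 4, 6}  B4 = {0, 1, 4}  B5 = {1, 4, 5}  B6 = {4, 6, 7}  B7 = {1, 2, 4}  B8 = {3, 4, 9}
Tree: B1–B2, B2–B3, B2–B4, B4–B5, B1–B6, B2–B7, B3–B8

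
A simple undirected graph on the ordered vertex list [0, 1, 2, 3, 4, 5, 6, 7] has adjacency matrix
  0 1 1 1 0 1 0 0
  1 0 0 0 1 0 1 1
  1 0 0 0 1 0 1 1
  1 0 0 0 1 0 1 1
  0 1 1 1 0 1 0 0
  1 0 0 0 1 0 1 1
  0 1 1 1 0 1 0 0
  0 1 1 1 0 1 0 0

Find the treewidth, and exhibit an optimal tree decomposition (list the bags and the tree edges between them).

The largest bag has 5 vertices, giving width 4; this decomposition certifies tw(G) ≤ 4. For the lower bound: the 5 vertex sets {3,7}, {0,2}, {5,6}, {4}, {1} are disjoint, each induces a connected subgraph, and every pair is joined by at least one edge of G. Contracting each set to a single vertex therefore yields K_{5} as a minor, and since treewidth is minor-monotone, tw(G) ≥ tw(K_{5}) = 4. Therefore the treewidth is 4.

Treewidth 4.
Bags: B1 = {0, 3, 4, 6, 7}  B2 = {0, 2, 4, 6, 7}  B3 = {0, 4, 5, 6, 7}  B4 = {0, 1, 4, 6, 7}
Tree: B1–B2, B2–B3, B3–B4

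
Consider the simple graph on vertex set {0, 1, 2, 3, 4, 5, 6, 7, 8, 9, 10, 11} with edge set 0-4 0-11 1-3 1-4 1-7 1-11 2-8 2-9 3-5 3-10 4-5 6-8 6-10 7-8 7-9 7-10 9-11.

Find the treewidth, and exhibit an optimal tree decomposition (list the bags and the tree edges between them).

Each bag holds 4 vertices, so the decomposition has width 3, which upper-bounds the treewidth. For the lower bound: the 4 vertex sets {0,4,5}, {3}, {1}, {7,9,10,11} are disjoint, each induces a connected subgraph, and every pair is joined by at least one edge of G. Contracting each set to a single vertex therefore yields K_{4} as a minor, and since treewidth is minor-monotone, tw(G) ≥ tw(K_{4}) = 3. Therefore the treewidth is 3.

Treewidth 3.
Bags: B1 = {0, 3, 4, 5}  B2 = {0, 1, 3, 4}  B3 = {0, 1, 3, 11}  B4 = {1, 3, 10, 11}  B5 = {1, 7, 10, 11}  B6 = {7, 9, 10, 11}  B7 = {6, 7, 9, 10}  B8 = {6, 7, 8, 9}  B9 = {2, 6, 8, 9}
Tree: B1–B2, B2–B3, B3–B4, B4–B5, B5–B6, B6–B7, B7–B8, B8–B9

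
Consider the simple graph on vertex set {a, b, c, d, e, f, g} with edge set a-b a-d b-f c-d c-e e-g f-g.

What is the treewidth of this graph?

2

A width-2 tree decomposition is:
Bags: B1 = {a, b, d}  B2 = {b, c, d}  B3 = {b, c, e}  B4 = {b, e, g}  B5 = {b, f, g}
Tree: B1–B2, B2–B3, B3–B4, B4–B5
Each bag holds 3 vertices, so the decomposition has width 2, which upper-bounds the treewidth. The edges b–a–d–c–e–g–f–b form a cycle, so G is not a tree and its treewidth is at least 2. Hence tw(G) = 2 exactly.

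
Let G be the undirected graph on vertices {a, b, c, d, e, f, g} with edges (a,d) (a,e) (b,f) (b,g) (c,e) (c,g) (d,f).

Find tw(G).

2

A width-2 tree decomposition is:
Bags: B1 = {a, c, e}  B2 = {a, c, g}  B3 = {a, b, g}  B4 = {a, b, f}  B5 = {a, d, f}
Tree: B1–B2, B2–B3, B3–B4, B4–B5
The largest bag has 3 vertices, giving width 2; this decomposition certifies tw(G) ≤ 2. Since a–e–c–g–b–f–d–a is a cycle in G, G is not acyclic. Forests are exactly the graphs of treewidth ≤ 1, so tw(G) ≥ 2. Hence tw(G) = 2 exactly.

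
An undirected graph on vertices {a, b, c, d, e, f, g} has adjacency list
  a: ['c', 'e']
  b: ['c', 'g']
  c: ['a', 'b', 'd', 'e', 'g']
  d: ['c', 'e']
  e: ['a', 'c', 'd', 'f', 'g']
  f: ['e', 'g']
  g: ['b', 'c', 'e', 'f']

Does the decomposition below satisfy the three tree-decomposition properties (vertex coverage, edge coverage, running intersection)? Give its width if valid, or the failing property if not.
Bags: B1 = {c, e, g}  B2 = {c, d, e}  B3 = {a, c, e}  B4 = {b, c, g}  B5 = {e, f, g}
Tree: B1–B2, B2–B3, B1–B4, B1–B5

Yes; width 2.

Vertex coverage: the bags together contain {a, b, c, d, e, f, g}, the full vertex set. Edge coverage: each edge of G has both endpoints in at least one bag. Running intersection: for every vertex, the bags containing it form a connected subtree. All three properties hold, so this is a valid tree decomposition of width max|bag| − 1 = 2, and hence tw(G) ≤ 2.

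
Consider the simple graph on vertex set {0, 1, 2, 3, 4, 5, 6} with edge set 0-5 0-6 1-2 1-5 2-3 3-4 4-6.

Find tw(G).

A width-2 tree decomposition is:
Bags: B1 = {0, 5, 6}  B2 = {4, 5, 6}  B3 = {3, 4, 5}  B4 = {2, 3, 5}  B5 = {1, 2, 5}
Tree: B1–B2, B2–B3, B3–B4, B4–B5
Each bag holds 3 vertices, so the decomposition has width 2, which upper-bounds the treewidth. Since 5–0–6–4–3–2–1–5 is a cycle in G, G is not acyclic. Forests are exactly the graphs of treewidth ≤ 1, so tw(G) ≥ 2. Therefore the treewidth is 2.

2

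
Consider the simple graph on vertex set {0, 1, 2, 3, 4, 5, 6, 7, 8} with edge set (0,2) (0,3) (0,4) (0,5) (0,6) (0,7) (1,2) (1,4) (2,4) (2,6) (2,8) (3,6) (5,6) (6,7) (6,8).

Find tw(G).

A width-2 tree decomposition is:
Bags: B1 = {0, 2, 6}  B2 = {0, 2, 4}  B3 = {0, 5, 6}  B4 = {2, 6, 8}  B5 = {0, 6, 7}  B6 = {0, 3, 6}  B7 = {1, 2, 4}
Tree: B1–B2, B1–B3, B1–B4, B3–B5, B3–B6, B2–B7
The largest bag has 3 vertices, giving width 2; this decomposition certifies tw(G) ≤ 2. For the lower bound, the 3 vertices {0, 2, 4} are pairwise adjacent, and any tree decomposition puts a clique entirely inside one bag — forcing width ≥ 2. Therefore the treewidth is 2.

2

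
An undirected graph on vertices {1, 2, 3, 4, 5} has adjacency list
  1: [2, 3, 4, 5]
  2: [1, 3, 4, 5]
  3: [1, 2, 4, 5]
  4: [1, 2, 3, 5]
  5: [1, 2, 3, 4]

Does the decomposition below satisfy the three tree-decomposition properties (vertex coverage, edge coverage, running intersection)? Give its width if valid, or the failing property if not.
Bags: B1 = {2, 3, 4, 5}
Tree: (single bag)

No — vertex 1 appears in no bag.

A tree decomposition must satisfy three properties: every vertex lies in some bag; for every edge, both endpoints lie together in some bag; and for every vertex, the bags containing it form a connected subtree. Here vertex 1 appears in no bag, so the decomposition is invalid.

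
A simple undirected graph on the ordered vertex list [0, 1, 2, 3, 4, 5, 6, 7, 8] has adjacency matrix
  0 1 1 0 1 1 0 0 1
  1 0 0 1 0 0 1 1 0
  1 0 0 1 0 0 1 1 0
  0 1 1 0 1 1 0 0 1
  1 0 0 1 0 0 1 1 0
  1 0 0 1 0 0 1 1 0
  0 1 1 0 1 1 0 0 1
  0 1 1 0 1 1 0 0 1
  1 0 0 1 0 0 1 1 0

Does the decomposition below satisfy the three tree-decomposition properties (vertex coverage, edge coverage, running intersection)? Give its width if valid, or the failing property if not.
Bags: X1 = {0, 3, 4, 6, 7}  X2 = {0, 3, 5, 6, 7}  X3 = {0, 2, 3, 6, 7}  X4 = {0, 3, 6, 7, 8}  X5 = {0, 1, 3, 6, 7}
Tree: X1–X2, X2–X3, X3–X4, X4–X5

Every vertex of G appears in some bag (union = {0, 1, 2, 3, 4, 5, 6, 7, 8}); every edge is covered by a bag; and for each vertex v the set of bags containing v is connected in the bag tree. The decomposition is therefore valid. The largest bag has 5 vertices, so the width is 4.

Yes; width 4.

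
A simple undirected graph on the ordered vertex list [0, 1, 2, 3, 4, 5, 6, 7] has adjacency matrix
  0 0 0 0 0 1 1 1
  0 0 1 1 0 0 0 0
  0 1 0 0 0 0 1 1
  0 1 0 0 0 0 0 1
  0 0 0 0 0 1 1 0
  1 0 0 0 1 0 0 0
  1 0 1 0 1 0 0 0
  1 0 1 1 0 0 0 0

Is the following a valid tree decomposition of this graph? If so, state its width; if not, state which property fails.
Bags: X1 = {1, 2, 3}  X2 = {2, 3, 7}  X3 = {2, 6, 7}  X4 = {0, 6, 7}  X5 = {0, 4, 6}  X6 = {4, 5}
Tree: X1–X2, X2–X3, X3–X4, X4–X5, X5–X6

No — edge (0,5) lies in no bag.

A tree decomposition must satisfy three properties: every vertex lies in some bag; for every edge, both endpoints lie together in some bag; and for every vertex, the bags containing it form a connected subtree. Here edge (0,5) lies in no bag, so the decomposition is invalid.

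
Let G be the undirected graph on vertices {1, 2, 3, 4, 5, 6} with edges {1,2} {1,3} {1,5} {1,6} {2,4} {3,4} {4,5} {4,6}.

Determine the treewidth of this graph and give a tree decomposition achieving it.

Treewidth 2.
Bags: B1 = {1, 3, 4}  B2 = {1, 4, 5}  B3 = {1, 2, 4}  B4 = {1, 4, 6}
Tree: B1–B2, B2–B3, B3–B4

The largest bag has 3 vertices, giving width 2; this decomposition certifies tw(G) ≤ 2. The edges 1–3–4–5–1 form a cycle, so G is not a tree and its treewidth is at least 2. Hence tw(G) = 2 exactly.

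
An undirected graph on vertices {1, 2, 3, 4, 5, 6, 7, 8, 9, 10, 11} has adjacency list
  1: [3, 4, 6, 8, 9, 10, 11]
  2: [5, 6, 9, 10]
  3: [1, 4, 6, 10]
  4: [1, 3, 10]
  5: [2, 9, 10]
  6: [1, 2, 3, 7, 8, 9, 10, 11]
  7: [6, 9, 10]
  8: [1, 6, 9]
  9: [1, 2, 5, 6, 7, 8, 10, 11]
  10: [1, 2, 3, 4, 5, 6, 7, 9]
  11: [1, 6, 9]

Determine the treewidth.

A width-3 tree decomposition is:
Bags: B1 = {1, 6, 9, 10}  B2 = {1, 6, 8, 9}  B3 = {1, 3, 6, 10}  B4 = {1, 3, 4, 10}  B5 = {6, 7, 9, 10}  B6 = {2, 6, 9, 10}  B7 = {1, 6, 9, 11}  B8 = {2, 5, 9, 10}
Tree: B1–B2, B1–B3, B3–B4, B1–B5, B1–B6, B2–B7, B6–B8
The largest bag has 4 vertices, giving width 3; this decomposition certifies tw(G) ≤ 3. On the other hand G contains the 4-clique {1, 3, 4, 10}. A clique must lie in a single bag of any decomposition, so no decomposition can have width below 3. Combining the bounds, tw(G) = 3.

3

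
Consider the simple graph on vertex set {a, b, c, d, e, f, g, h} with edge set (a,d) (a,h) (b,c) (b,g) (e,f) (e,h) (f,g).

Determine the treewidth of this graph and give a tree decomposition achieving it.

Treewidth 1.
One optimal decomposition is:
Bags: B1 = {a, d}  B2 = {a, h}  B3 = {e, h}  B4 = {e, f}  B5 = {f, g}  B6 = {b, g}  B7 = {b, c}
Tree: B1–B2, B2–B3, B3–B4, B4–B5, B5–B6, B6–B7

Every bag has size at most 2, so the width is 2 − 1 = 1 and tw(G) ≤ 1. Since G has at least one edge (e.g. d–a), it is not an edgeless graph, so tw(G) ≥ 1. Hence tw(G) = 1 exactly.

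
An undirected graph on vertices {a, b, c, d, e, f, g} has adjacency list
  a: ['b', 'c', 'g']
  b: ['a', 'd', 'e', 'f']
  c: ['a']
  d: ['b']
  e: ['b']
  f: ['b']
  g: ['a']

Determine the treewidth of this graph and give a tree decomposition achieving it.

Every bag has size at most 2, so the width is 2 − 1 = 1 and tw(G) ≤ 1. G has an edge, so its treewidth is at least 1. Therefore the treewidth is 1.

Treewidth 1.
One optimal decomposition is:
Bags: B1 = {a, b}  B2 = {b, d}  B3 = {a, g}  B4 = {b, f}  B5 = {a, c}  B6 = {b, e}
Tree: B1–B2, B1–B3, B2–B4, B3–B5, B1–B6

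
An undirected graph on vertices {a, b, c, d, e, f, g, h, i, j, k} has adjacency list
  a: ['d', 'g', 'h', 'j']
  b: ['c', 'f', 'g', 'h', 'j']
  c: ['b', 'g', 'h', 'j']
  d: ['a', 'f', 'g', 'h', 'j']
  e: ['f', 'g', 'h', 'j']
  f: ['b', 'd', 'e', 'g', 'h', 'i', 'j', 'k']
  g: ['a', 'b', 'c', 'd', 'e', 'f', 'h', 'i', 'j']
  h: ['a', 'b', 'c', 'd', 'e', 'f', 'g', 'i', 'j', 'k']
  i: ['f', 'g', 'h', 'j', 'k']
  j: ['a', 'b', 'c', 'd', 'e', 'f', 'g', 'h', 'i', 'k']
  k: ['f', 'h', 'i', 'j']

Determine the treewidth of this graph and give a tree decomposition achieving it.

Treewidth 4.
Bags: B1 = {e, f, g, h, j}  B2 = {b, f, g, h, j}  B3 = {d, f, g, h, j}  B4 = {a, d, g, h, j}  B5 = {f, g, h, i, j}  B6 = {f, h, i, j, k}  B7 = {b, c, g, h, j}
Tree: B1–B2, B2–B3, B3–B4, B1–B5, B5–B6, B2–B7

Every bag has size at most 5, so the width is 5 − 1 = 4 and tw(G) ≤ 4. For the lower bound, the 5 vertices {a, d, g, h, j} are pairwise adjacent, and any tree decomposition puts a clique entirely inside one bag — forcing width ≥ 4. Hence tw(G) = 4 exactly.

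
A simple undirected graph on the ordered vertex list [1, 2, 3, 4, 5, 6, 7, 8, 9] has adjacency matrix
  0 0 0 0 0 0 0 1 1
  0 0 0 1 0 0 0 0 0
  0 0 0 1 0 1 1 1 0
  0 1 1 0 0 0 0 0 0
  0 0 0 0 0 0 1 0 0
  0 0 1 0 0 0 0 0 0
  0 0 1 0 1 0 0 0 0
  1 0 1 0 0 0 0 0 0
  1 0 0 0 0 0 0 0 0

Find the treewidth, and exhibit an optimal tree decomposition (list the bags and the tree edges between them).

Treewidth 1.
One optimal decomposition is:
Bags: B1 = {3, 6}  B2 = {3, 8}  B3 = {3, 4}  B4 = {3, 7}  B5 = {2, 4}  B6 = {5, 7}  B7 = {1, 8}  B8 = {1, 9}
Tree: B1–B2, B1–B3, B3–B4, B3–B5, B4–B6, B2–B7, B7–B8

Each bag holds 2 vertices, so the decomposition has width 1, which upper-bounds the treewidth. Since G has at least one edge (e.g. 3–6), it is not an edgeless graph, so tw(G) ≥ 1. The upper and lower bounds meet at 1, so that is the treewidth.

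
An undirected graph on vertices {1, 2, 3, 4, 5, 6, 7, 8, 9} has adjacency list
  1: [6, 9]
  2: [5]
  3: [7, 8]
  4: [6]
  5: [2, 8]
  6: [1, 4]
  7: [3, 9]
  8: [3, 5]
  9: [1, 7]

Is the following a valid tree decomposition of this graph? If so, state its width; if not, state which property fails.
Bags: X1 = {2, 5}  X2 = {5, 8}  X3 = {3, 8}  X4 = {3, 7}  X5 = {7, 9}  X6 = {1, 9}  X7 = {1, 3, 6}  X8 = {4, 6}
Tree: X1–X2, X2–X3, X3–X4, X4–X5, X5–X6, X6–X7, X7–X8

A tree decomposition must satisfy three properties: every vertex lies in some bag; for every edge, both endpoints lie together in some bag; and for every vertex, the bags containing it form a connected subtree. Here bags containing vertex 3 are not connected in the tree, so the decomposition is invalid.

No — bags containing vertex 3 are not connected in the tree.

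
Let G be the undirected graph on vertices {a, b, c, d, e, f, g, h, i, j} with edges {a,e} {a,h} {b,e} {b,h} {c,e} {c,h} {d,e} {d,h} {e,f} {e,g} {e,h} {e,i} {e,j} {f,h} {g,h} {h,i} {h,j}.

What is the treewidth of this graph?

A width-2 tree decomposition is:
Bags: B1 = {e, h, j}  B2 = {c, e, h}  B3 = {d, e, h}  B4 = {e, h, i}  B5 = {a, e, h}  B6 = {e, f, h}  B7 = {e, g, h}  B8 = {b, e, h}
Tree: B1–B2, B2–B3, B3–B4, B1–B5, B1–B6, B4–B7, B2–B8
Every bag has size at most 3, so the width is 3 − 1 = 2 and tw(G) ≤ 2. On the other hand G contains the 3-clique {d, e, h}. A clique must lie in a single bag of any decomposition, so no decomposition can have width below 2. Hence tw(G) = 2 exactly.

2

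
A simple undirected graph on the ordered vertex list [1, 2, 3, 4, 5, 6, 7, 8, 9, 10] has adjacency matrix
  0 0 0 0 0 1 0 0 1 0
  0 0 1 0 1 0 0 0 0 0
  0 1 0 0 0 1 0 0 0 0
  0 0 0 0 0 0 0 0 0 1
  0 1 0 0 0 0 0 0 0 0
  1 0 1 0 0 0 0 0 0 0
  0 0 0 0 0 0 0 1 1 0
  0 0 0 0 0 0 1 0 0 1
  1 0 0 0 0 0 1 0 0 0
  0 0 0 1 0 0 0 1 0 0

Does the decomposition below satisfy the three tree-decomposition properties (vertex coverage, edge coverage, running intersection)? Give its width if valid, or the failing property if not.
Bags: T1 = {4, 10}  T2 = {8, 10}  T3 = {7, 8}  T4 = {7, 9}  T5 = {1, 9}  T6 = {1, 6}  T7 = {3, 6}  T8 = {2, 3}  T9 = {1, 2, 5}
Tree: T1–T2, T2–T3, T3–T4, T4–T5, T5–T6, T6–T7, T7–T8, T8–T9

A tree decomposition must satisfy three properties: every vertex lies in some bag; for every edge, both endpoints lie together in some bag; and for every vertex, the bags containing it form a connected subtree. Here bags containing vertex 1 are not connected in the tree, so the decomposition is invalid.

No — bags containing vertex 1 are not connected in the tree.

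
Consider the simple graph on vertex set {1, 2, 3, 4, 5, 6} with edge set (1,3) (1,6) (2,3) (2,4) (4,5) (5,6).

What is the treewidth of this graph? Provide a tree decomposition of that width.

Treewidth 2.
Bags: B1 = {1, 5, 6}  B2 = {1, 3, 5}  B3 = {2, 3, 5}  B4 = {2, 4, 5}
Tree: B1–B2, B2–B3, B3–B4

Every bag has size at most 3, so the width is 3 − 1 = 2 and tw(G) ≤ 2. The edges 5–6–1–3–2–4–5 form a cycle, so G is not a tree and its treewidth is at least 2. Combining the bounds, tw(G) = 2.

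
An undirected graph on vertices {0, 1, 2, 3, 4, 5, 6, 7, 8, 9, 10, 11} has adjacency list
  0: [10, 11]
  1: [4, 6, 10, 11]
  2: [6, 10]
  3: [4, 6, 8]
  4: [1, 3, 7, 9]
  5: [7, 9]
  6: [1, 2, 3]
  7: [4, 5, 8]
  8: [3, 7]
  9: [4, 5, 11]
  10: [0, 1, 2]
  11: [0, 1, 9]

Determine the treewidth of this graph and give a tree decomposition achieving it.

Treewidth 3.
Bags: B1 = {0, 2, 6, 10}  B2 = {0, 1, 6, 10}  B3 = {0, 1, 6, 11}  B4 = {1, 3, 6, 11}  B5 = {1, 3, 4, 11}  B6 = {3, 4, 9, 11}  B7 = {3, 4, 8, 9}  B8 = {4, 7, 8, 9}  B9 = {5, 7, 8, 9}
Tree: B1–B2, B2–B3, B3–B4, B4–B5, B5–B6, B6–B7, B7–B8, B8–B9

Each bag holds 4 vertices, so the decomposition has width 3, which upper-bounds the treewidth. For the lower bound: the 4 vertex sets {0,2,10}, {6}, {1}, {3,4,9,11} are disjoint, each induces a connected subgraph, and every pair is joined by at least one edge of G. Contracting each set to a single vertex therefore yields K_{4} as a minor, and since treewidth is minor-monotone, tw(G) ≥ tw(K_{4}) = 3. Therefore the treewidth is 3.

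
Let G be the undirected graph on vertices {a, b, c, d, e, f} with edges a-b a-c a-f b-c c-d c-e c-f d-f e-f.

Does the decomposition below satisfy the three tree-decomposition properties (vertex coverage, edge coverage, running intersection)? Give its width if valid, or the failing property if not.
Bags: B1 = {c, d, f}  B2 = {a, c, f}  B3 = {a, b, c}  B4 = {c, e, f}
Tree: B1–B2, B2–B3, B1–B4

Checking the three conditions: (i) the bags cover all of {a, b, c, d, e, f}; (ii) for each edge, some bag contains both endpoints; (iii) the bags containing any fixed vertex form a subtree. All hold, so the decomposition is valid with width 3 − 1 = 2.

Yes; width 2.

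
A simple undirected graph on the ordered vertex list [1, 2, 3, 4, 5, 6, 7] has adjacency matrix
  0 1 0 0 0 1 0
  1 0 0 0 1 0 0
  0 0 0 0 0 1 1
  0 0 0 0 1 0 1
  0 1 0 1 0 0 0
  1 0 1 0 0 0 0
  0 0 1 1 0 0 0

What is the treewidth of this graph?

A width-2 tree decomposition is:
Bags: B1 = {3, 6, 7}  B2 = {4, 6, 7}  B3 = {4, 5, 6}  B4 = {2, 5, 6}  B5 = {1, 2, 6}
Tree: B1–B2, B2–B3, B3–B4, B4–B5
Every bag has size at most 3, so the width is 3 − 1 = 2 and tw(G) ≤ 2. For the lower bound, G contains the cycle 6–3–7–4–5–2–1–6, so G is not a forest; only forests have treewidth ≤ 1, hence tw(G) ≥ 2. Hence tw(G) = 2 exactly.

2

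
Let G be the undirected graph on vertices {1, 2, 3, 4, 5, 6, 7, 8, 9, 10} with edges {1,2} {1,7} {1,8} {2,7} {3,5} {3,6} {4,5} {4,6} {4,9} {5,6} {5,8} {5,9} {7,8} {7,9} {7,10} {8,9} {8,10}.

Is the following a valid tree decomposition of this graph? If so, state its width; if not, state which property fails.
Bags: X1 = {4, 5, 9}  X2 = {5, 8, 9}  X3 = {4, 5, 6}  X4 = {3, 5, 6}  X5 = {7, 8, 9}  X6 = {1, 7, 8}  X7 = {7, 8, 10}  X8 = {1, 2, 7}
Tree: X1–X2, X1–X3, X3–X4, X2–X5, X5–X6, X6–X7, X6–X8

Yes; width 2.

Every vertex of G appears in some bag (union = {1, 2, 3, 4, 5, 6, 7, 8, 9, 10}); every edge is covered by a bag; and for each vertex v the set of bags containing v is connected in the bag tree. The decomposition is therefore valid. The largest bag has 3 vertices, so the width is 2.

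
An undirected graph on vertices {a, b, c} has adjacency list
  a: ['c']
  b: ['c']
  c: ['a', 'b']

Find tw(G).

1

A width-1 tree decomposition is:
Bags: B1 = {b, c}  B2 = {a, c}
Tree: B1–B2
Every bag has size at most 2, so the width is 2 − 1 = 1 and tw(G) ≤ 1. G has an edge, so its treewidth is at least 1. Hence tw(G) = 1 exactly.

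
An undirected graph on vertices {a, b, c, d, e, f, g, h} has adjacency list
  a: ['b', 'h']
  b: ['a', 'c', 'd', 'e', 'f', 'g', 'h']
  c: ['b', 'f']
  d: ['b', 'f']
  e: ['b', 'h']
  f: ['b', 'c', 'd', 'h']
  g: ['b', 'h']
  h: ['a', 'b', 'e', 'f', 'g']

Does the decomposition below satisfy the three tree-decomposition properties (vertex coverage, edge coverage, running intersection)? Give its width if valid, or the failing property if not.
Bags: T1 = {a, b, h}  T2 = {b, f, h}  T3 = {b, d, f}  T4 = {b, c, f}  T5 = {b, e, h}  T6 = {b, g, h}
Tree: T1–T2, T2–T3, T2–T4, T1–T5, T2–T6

Checking the three conditions: (i) the bags cover all of {a, b, c, d, e, f, g, h}; (ii) for each edge, some bag contains both endpoints; (iii) the bags containing any fixed vertex form a subtree. All hold, so the decomposition is valid with width 3 − 1 = 2.

Yes; width 2.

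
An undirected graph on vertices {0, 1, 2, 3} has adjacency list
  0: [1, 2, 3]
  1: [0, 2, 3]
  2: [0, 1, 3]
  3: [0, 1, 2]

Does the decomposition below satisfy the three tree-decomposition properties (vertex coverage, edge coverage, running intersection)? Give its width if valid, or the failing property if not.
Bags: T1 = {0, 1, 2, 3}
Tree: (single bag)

Yes; width 3.

Every vertex of G appears in some bag (union = {0, 1, 2, 3}); every edge is covered by a bag; and for each vertex v the set of bags containing v is connected in the bag tree. The decomposition is therefore valid. The largest bag has 4 vertices, so the width is 3.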